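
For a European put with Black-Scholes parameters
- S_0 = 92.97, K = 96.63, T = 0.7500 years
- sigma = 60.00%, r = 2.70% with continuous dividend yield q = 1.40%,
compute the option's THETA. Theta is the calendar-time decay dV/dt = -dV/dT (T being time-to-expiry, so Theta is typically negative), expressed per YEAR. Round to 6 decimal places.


d1 = 0.2042619227; d2 = -0.3153533196
phi(d1) = 0.3907059688; exp(-qT) = 0.9895549326; exp(-rT) = 0.9799536543
Theta = -S*exp(-qT)*phi(d1)*sigma/(2*sqrt(T)) + r*K*exp(-rT)*N(-d2) - q*S*exp(-qT)*N(-d1)
N(-d1) = 0.4190744120; N(-d2) = 0.6237532973; sqrt(T) = 0.8660254038
Term 1 = -92.9700 * 0.9895549326 * 0.3907059688 * 0.6000 / (2 * 0.8660254038) = -12.4515497433
Term 2 = 0.0270 * 96.6300 * 0.9799536543 * 0.6237532973 = 1.5947555964
Term 3 = -0.0140 * 92.9700 * 0.9895549326 * 0.4190744120 = -0.5397615185
Theta = -12.4515497433 + (1.5947555964) + (-0.5397615185) = -11.396556

Answer: Theta = -11.396556


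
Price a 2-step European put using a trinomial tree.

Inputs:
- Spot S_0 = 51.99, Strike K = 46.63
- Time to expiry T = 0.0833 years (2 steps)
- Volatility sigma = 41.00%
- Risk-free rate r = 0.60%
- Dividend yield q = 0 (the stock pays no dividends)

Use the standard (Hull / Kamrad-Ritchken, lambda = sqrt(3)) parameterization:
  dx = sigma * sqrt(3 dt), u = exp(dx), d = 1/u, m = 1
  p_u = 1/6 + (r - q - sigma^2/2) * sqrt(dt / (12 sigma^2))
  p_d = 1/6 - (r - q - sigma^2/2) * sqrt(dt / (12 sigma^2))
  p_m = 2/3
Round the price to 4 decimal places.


Answer: Price = V(0,0) = 0.6364

Derivation:
dt = T/N = 0.041650; dx = sigma*sqrt(3*dt) = 0.144928
u = exp(dx) = 1.155956; d = 1/u = 0.865085
p_u = 0.155451, p_m = 0.666667, p_d = 0.177882
Discount per step: exp(-r*dt) = 0.999750
Stock lattice S(k, j) with j the centered position index:
  k=0: S(0,+0) = 51.9900
  k=1: S(1,-1) = 44.9758; S(1,+0) = 51.9900; S(1,+1) = 60.0982
  k=2: S(2,-2) = 38.9078; S(2,-1) = 44.9758; S(2,+0) = 51.9900; S(2,+1) = 60.0982; S(2,+2) = 69.4708
Terminal payoffs V(N, j) = max(K - S_T, 0):
  V(2,-2) = 7.722167; V(2,-1) = 1.654248; V(2,+0) = 0.000000; V(2,+1) = 0.000000; V(2,+2) = 0.000000
Backward induction: V(k, j) = exp(-r*dt) * [p_u * V(k+1, j+1) + p_m * V(k+1, j) + p_d * V(k+1, j-1)]
  V(1,-1) = exp(-r*dt) * [p_u*0.000000 + p_m*1.654248 + p_d*7.722167] = 2.475847
  V(1,+0) = exp(-r*dt) * [p_u*0.000000 + p_m*0.000000 + p_d*1.654248] = 0.294187
  V(1,+1) = exp(-r*dt) * [p_u*0.000000 + p_m*0.000000 + p_d*0.000000] = 0.000000
  V(0,+0) = exp(-r*dt) * [p_u*0.000000 + p_m*0.294187 + p_d*2.475847] = 0.636374


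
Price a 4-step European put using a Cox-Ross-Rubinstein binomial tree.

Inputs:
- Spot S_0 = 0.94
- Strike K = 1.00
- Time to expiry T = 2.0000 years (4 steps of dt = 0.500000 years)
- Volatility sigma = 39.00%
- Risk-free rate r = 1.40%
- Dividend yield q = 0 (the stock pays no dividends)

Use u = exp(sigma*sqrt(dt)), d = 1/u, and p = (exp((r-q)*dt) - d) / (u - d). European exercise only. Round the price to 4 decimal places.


dt = T/N = 0.500000
u = exp(sigma*sqrt(dt)) = 1.317547; d = 1/u = 0.758986
p = (exp((r-q)*dt) - d) / (u - d) = 0.444067
Discount per step: exp(-r*dt) = 0.993024
Stock lattice S(k, i) with i counting down-moves:
  k=0: S(0,0) = 0.9400
  k=1: S(1,0) = 1.2385; S(1,1) = 0.7134
  k=2: S(2,0) = 1.6318; S(2,1) = 0.9400; S(2,2) = 0.5415
  k=3: S(3,0) = 2.1499; S(3,1) = 1.2385; S(3,2) = 0.7134; S(3,3) = 0.4110
  k=4: S(4,0) = 2.8326; S(4,1) = 1.6318; S(4,2) = 0.9400; S(4,3) = 0.5415; S(4,4) = 0.3119
Terminal payoffs V(N, i) = max(K - S_T, 0):
  V(4,0) = 0.000000; V(4,1) = 0.000000; V(4,2) = 0.060000; V(4,3) = 0.458504; V(4,4) = 0.688065
Backward induction: V(k, i) = exp(-r*dt) * [p * V(k+1, i) + (1-p) * V(k+1, i+1)].
  V(3,0) = exp(-r*dt) * [p*0.000000 + (1-p)*0.000000] = 0.000000
  V(3,1) = exp(-r*dt) * [p*0.000000 + (1-p)*0.060000] = 0.033123
  V(3,2) = exp(-r*dt) * [p*0.060000 + (1-p)*0.458504] = 0.279577
  V(3,3) = exp(-r*dt) * [p*0.458504 + (1-p)*0.688065] = 0.582036
  V(2,0) = exp(-r*dt) * [p*0.000000 + (1-p)*0.033123] = 0.018286
  V(2,1) = exp(-r*dt) * [p*0.033123 + (1-p)*0.279577] = 0.168949
  V(2,2) = exp(-r*dt) * [p*0.279577 + (1-p)*0.582036] = 0.444601
  V(1,0) = exp(-r*dt) * [p*0.018286 + (1-p)*0.168949] = 0.101332
  V(1,1) = exp(-r*dt) * [p*0.168949 + (1-p)*0.444601] = 0.319945
  V(0,0) = exp(-r*dt) * [p*0.101332 + (1-p)*0.319945] = 0.221312

Answer: Price = V(0,0) = 0.2213


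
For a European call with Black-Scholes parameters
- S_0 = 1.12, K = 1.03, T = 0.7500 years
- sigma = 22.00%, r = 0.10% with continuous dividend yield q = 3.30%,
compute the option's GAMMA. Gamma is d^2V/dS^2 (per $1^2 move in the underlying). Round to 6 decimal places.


Answer: Gamma = 1.677529

Derivation:
d1 = 0.4089733224; d2 = 0.2184477336
phi(d1) = 0.3669358938; exp(-qT) = 0.9755537700; exp(-rT) = 0.9992502812
Gamma = exp(-qT) * phi(d1) / (S * sigma * sqrt(T)) = 0.9755537700 * 0.3669358938 / (1.1200 * 0.2200 * 0.8660254038) = 1.677529


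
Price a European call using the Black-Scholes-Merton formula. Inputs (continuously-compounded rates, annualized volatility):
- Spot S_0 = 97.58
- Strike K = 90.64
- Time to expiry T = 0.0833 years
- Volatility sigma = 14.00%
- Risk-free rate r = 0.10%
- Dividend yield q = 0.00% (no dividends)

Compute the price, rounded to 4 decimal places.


d1 = (ln(S/K) + (r - q + 0.5*sigma^2) * T) / (sigma * sqrt(T)) = 1.84813576
d2 = d1 - sigma * sqrt(T) = 1.80772932
exp(-rT) = 0.99991670; exp(-qT) = 1.00000000
C = S_0 * exp(-qT) * N(d1) - K * exp(-rT) * N(d2)
N(d1) = 0.96770865; N(d2) = 0.96467568
C = 97.5800 * 1.00000000 * 0.96770865 - 90.6400 * 0.99991670 * 0.96467568 = 6.9981

Answer: Price = 6.9981


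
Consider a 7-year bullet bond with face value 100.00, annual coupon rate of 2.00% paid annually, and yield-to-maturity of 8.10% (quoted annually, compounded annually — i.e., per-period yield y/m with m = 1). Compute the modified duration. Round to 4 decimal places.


Answer: Modified duration = 6.0106

Derivation:
Coupon per period c = face * coupon_rate / m = 2.000000
Periods per year m = 1; per-period yield y/m = 0.081000
Number of cashflows N = 7
Cashflows (t years, CF_t, discount factor 1/(1+y/m)^(m*t), PV):
  t = 1.0000: CF_t = 2.000000, DF = 0.925069, PV = 1.850139
  t = 2.0000: CF_t = 2.000000, DF = 0.855753, PV = 1.711507
  t = 3.0000: CF_t = 2.000000, DF = 0.791631, PV = 1.583262
  t = 4.0000: CF_t = 2.000000, DF = 0.732314, PV = 1.464628
  t = 5.0000: CF_t = 2.000000, DF = 0.677441, PV = 1.354882
  t = 6.0000: CF_t = 2.000000, DF = 0.626680, PV = 1.253360
  t = 7.0000: CF_t = 102.000000, DF = 0.579722, PV = 59.131693
Price P = sum_t PV_t = 68.349471
First compute Macaulay numerator sum_t t * PV_t:
  t * PV_t at t = 1.0000: 1.850139
  t * PV_t at t = 2.0000: 3.423013
  t * PV_t at t = 3.0000: 4.749787
  t * PV_t at t = 4.0000: 5.858510
  t * PV_t at t = 5.0000: 6.774411
  t * PV_t at t = 6.0000: 7.520160
  t * PV_t at t = 7.0000: 413.921852
Macaulay duration D = 444.097872 / 68.349471 = 6.497459
Modified duration = D / (1 + y/m) = 6.497459 / (1 + 0.081000) = 6.010600


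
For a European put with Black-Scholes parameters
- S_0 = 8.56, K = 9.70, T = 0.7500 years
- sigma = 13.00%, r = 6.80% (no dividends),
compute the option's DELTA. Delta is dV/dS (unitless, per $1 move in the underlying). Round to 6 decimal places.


Answer: Delta = -0.726156

Derivation:
d1 = -0.6012276586; d2 = -0.7138109611
phi(d1) = 0.3329789907; exp(-qT) = 1.0000000000; exp(-rT) = 0.9502786705
N(-d1) = 0.7261558176
Delta = -exp(-qT) * N(-d1) = -1.0000000000 * 0.7261558176 = -0.726156


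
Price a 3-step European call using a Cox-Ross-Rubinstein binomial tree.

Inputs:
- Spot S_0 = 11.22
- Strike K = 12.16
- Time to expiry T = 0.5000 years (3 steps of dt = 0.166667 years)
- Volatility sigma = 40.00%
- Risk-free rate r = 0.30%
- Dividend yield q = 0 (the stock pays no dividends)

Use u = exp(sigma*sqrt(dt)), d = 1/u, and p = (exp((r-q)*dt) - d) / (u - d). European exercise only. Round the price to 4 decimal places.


dt = T/N = 0.166667
u = exp(sigma*sqrt(dt)) = 1.177389; d = 1/u = 0.849337
p = (exp((r-q)*dt) - d) / (u - d) = 0.460790
Discount per step: exp(-r*dt) = 0.999500
Stock lattice S(k, i) with i counting down-moves:
  k=0: S(0,0) = 11.2200
  k=1: S(1,0) = 13.2103; S(1,1) = 9.5296
  k=2: S(2,0) = 15.5537; S(2,1) = 11.2200; S(2,2) = 8.0938
  k=3: S(3,0) = 18.3127; S(3,1) = 13.2103; S(3,2) = 9.5296; S(3,3) = 6.8744
Terminal payoffs V(N, i) = max(S_T - K, 0):
  V(3,0) = 6.152719; V(3,1) = 1.050305; V(3,2) = 0.000000; V(3,3) = 0.000000
Backward induction: V(k, i) = exp(-r*dt) * [p * V(k+1, i) + (1-p) * V(k+1, i+1)].
  V(2,0) = exp(-r*dt) * [p*6.152719 + (1-p)*1.050305] = 3.399747
  V(2,1) = exp(-r*dt) * [p*1.050305 + (1-p)*0.000000] = 0.483728
  V(2,2) = exp(-r*dt) * [p*0.000000 + (1-p)*0.000000] = 0.000000
  V(1,0) = exp(-r*dt) * [p*3.399747 + (1-p)*0.483728] = 1.826488
  V(1,1) = exp(-r*dt) * [p*0.483728 + (1-p)*0.000000] = 0.222786
  V(0,0) = exp(-r*dt) * [p*1.826488 + (1-p)*0.222786] = 0.961275

Answer: Price = V(0,0) = 0.9613


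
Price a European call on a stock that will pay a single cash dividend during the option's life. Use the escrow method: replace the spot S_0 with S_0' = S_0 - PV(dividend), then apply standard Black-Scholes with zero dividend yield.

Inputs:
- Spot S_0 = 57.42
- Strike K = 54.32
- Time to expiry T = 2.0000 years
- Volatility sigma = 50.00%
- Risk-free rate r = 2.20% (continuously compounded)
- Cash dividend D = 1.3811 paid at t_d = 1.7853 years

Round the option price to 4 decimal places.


Answer: Price = 17.0698

Derivation:
PV(D) = D * exp(-r * t_d) = 1.3811 * 0.96148473 = 1.32790655
S_0' = S_0 - PV(D) = 57.4200 - 1.32790655 = 56.09209345
d1 = (ln(S_0'/K) + (r + sigma^2/2)*T) / (sigma*sqrt(T)) = 0.46117841
d2 = d1 - sigma*sqrt(T) = -0.24592837
exp(-rT) = 0.95695396
N(d1) = 0.67766470; N(d2) = 0.40286884
C = S_0' * N(d1) - K * exp(-rT) * N(d2) = 56.09209345 * 0.67766470 - 54.3200 * 0.95695396 * 0.40286884 = 17.0698


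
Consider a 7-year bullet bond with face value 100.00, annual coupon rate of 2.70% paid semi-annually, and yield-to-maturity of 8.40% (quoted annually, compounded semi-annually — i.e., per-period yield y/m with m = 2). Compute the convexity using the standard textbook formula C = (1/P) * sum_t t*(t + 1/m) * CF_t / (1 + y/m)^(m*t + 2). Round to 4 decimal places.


Answer: Convexity = 41.8773

Derivation:
Coupon per period c = face * coupon_rate / m = 1.350000
Periods per year m = 2; per-period yield y/m = 0.042000
Number of cashflows N = 14
Cashflows (t years, CF_t, discount factor 1/(1+y/m)^(m*t), PV):
  t = 0.5000: CF_t = 1.350000, DF = 0.959693, PV = 1.295585
  t = 1.0000: CF_t = 1.350000, DF = 0.921010, PV = 1.243364
  t = 1.5000: CF_t = 1.350000, DF = 0.883887, PV = 1.193248
  t = 2.0000: CF_t = 1.350000, DF = 0.848260, PV = 1.145151
  t = 2.5000: CF_t = 1.350000, DF = 0.814069, PV = 1.098994
  t = 3.0000: CF_t = 1.350000, DF = 0.781257, PV = 1.054696
  t = 3.5000: CF_t = 1.350000, DF = 0.749766, PV = 1.012185
  t = 4.0000: CF_t = 1.350000, DF = 0.719545, PV = 0.971386
  t = 4.5000: CF_t = 1.350000, DF = 0.690543, PV = 0.932233
  t = 5.0000: CF_t = 1.350000, DF = 0.662709, PV = 0.894657
  t = 5.5000: CF_t = 1.350000, DF = 0.635997, PV = 0.858596
  t = 6.0000: CF_t = 1.350000, DF = 0.610362, PV = 0.823988
  t = 6.5000: CF_t = 1.350000, DF = 0.585760, PV = 0.790776
  t = 7.0000: CF_t = 101.350000, DF = 0.562150, PV = 56.973866
Price P = sum_t PV_t = 70.288725
Convexity numerator sum_t t*(t + 1/m) * CF_t / (1+y/m)^(m*t + 2):
  t = 0.5000: term = 0.596624
  t = 1.0000: term = 1.717727
  t = 1.5000: term = 3.296981
  t = 2.0000: term = 5.273482
  t = 2.5000: term = 7.591385
  t = 3.0000: term = 10.199557
  t = 3.5000: term = 13.051257
  t = 4.0000: term = 16.103827
  t = 4.5000: term = 19.318410
  t = 5.0000: term = 22.659683
  t = 5.5000: term = 26.095605
  t = 6.0000: term = 29.597178
  t = 6.5000: term = 33.138236
  t = 7.0000: term = 2754.860126
Convexity = (1/P) * sum = 2943.500076 / 70.288725 = 41.877272


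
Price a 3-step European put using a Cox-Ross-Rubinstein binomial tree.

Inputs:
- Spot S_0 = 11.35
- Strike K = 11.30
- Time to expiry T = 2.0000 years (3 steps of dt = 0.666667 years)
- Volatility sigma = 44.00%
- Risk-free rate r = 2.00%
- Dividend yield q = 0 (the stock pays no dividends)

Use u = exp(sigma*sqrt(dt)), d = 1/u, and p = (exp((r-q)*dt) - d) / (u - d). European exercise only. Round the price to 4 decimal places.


Answer: Price = V(0,0) = 2.6875

Derivation:
dt = T/N = 0.666667
u = exp(sigma*sqrt(dt)) = 1.432267; d = 1/u = 0.698194
p = (exp((r-q)*dt) - d) / (u - d) = 0.429424
Discount per step: exp(-r*dt) = 0.986755
Stock lattice S(k, i) with i counting down-moves:
  k=0: S(0,0) = 11.3500
  k=1: S(1,0) = 16.2562; S(1,1) = 7.9245
  k=2: S(2,0) = 23.2833; S(2,1) = 11.3500; S(2,2) = 5.5328
  k=3: S(3,0) = 33.3478; S(3,1) = 16.2562; S(3,2) = 7.9245; S(3,3) = 3.8630
Terminal payoffs V(N, i) = max(K - S_T, 0):
  V(3,0) = 0.000000; V(3,1) = 0.000000; V(3,2) = 3.375500; V(3,3) = 7.437007
Backward induction: V(k, i) = exp(-r*dt) * [p * V(k+1, i) + (1-p) * V(k+1, i+1)].
  V(2,0) = exp(-r*dt) * [p*0.000000 + (1-p)*0.000000] = 0.000000
  V(2,1) = exp(-r*dt) * [p*0.000000 + (1-p)*3.375500] = 1.900469
  V(2,2) = exp(-r*dt) * [p*3.375500 + (1-p)*7.437007] = 5.617496
  V(1,0) = exp(-r*dt) * [p*0.000000 + (1-p)*1.900469] = 1.070000
  V(1,1) = exp(-r*dt) * [p*1.900469 + (1-p)*5.617496] = 3.968053
  V(0,0) = exp(-r*dt) * [p*1.070000 + (1-p)*3.968053] = 2.687486


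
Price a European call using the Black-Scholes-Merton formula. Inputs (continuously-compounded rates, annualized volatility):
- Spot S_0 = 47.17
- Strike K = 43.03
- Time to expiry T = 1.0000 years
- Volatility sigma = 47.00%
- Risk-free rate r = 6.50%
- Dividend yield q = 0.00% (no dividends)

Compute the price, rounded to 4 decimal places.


Answer: Price = 11.9908

Derivation:
d1 = (ln(S/K) + (r - q + 0.5*sigma^2) * T) / (sigma * sqrt(T)) = 0.56874585
d2 = d1 - sigma * sqrt(T) = 0.09874585
exp(-rT) = 0.93706746; exp(-qT) = 1.00000000
C = S_0 * exp(-qT) * N(d1) - K * exp(-rT) * N(d2)
N(d1) = 0.71523569; N(d2) = 0.53932997
C = 47.1700 * 1.00000000 * 0.71523569 - 43.0300 * 0.93706746 * 0.53932997 = 11.9908


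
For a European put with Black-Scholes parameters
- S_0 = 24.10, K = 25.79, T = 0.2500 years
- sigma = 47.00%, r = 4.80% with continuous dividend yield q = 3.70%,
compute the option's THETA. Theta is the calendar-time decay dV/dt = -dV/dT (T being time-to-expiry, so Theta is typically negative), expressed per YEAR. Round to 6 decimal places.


d1 = -0.1592020400; d2 = -0.3942020400
phi(d1) = 0.3939185260; exp(-qT) = 0.9907926496; exp(-rT) = 0.9880717129
Theta = -S*exp(-qT)*phi(d1)*sigma/(2*sqrt(T)) + r*K*exp(-rT)*N(-d2) - q*S*exp(-qT)*N(-d1)
N(-d1) = 0.5632451517; N(-d2) = 0.6532840602; sqrt(T) = 0.5000000000
Term 1 = -24.1000 * 0.9907926496 * 0.3939185260 * 0.4700 / (2 * 0.5000000000) = -4.4208327278
Term 2 = 0.0480 * 25.7900 * 0.9880717129 * 0.6532840602 = 0.7990668381
Term 3 = -0.0370 * 24.1000 * 0.9907926496 * 0.5632451517 = -0.4976213496
Theta = -4.4208327278 + (0.7990668381) + (-0.4976213496) = -4.119387

Answer: Theta = -4.119387


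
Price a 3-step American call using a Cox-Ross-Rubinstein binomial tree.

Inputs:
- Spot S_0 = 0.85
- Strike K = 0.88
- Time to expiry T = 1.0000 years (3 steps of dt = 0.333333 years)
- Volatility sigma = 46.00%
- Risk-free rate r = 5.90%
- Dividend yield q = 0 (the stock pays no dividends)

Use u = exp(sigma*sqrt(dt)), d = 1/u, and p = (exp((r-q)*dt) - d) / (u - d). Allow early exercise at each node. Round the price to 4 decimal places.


Answer: Price = V(0,0) = 0.1749

Derivation:
dt = T/N = 0.333333
u = exp(sigma*sqrt(dt)) = 1.304189; d = 1/u = 0.766760
p = (exp((r-q)*dt) - d) / (u - d) = 0.470948
Discount per step: exp(-r*dt) = 0.980525
Stock lattice S(k, i) with i counting down-moves:
  k=0: S(0,0) = 0.8500
  k=1: S(1,0) = 1.1086; S(1,1) = 0.6517
  k=2: S(2,0) = 1.4458; S(2,1) = 0.8500; S(2,2) = 0.4997
  k=3: S(3,0) = 1.8856; S(3,1) = 1.1086; S(3,2) = 0.6517; S(3,3) = 0.3832
Terminal payoffs V(N, i) = max(S_T - K, 0):
  V(3,0) = 1.005559; V(3,1) = 0.228560; V(3,2) = 0.000000; V(3,3) = 0.000000
Backward induction: V(k, i) = exp(-r*dt) * [p * V(k+1, i) + (1-p) * V(k+1, i+1)]; then take max(V_cont, immediate exercise) for American.
  V(2,0) = exp(-r*dt) * [p*1.005559 + (1-p)*0.228560] = 0.582909; exercise = 0.565772; V(2,0) = max -> 0.582909
  V(2,1) = exp(-r*dt) * [p*0.228560 + (1-p)*0.000000] = 0.105544; exercise = 0.000000; V(2,1) = max -> 0.105544
  V(2,2) = exp(-r*dt) * [p*0.000000 + (1-p)*0.000000] = 0.000000; exercise = 0.000000; V(2,2) = max -> 0.000000
  V(1,0) = exp(-r*dt) * [p*0.582909 + (1-p)*0.105544] = 0.323925; exercise = 0.228560; V(1,0) = max -> 0.323925
  V(1,1) = exp(-r*dt) * [p*0.105544 + (1-p)*0.000000] = 0.048738; exercise = 0.000000; V(1,1) = max -> 0.048738
  V(0,0) = exp(-r*dt) * [p*0.323925 + (1-p)*0.048738] = 0.174864; exercise = 0.000000; V(0,0) = max -> 0.174864


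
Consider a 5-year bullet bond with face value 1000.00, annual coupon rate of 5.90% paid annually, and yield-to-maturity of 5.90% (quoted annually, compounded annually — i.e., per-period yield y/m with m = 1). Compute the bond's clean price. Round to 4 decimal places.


Coupon per period c = face * coupon_rate / m = 59.000000
Periods per year m = 1; per-period yield y/m = 0.059000
Number of cashflows N = 5
Cashflows (t years, CF_t, discount factor 1/(1+y/m)^(m*t), PV):
  t = 1.0000: CF_t = 59.000000, DF = 0.944287, PV = 55.712937
  t = 2.0000: CF_t = 59.000000, DF = 0.891678, PV = 52.609005
  t = 3.0000: CF_t = 59.000000, DF = 0.842000, PV = 49.678003
  t = 4.0000: CF_t = 59.000000, DF = 0.795090, PV = 46.910296
  t = 5.0000: CF_t = 1059.000000, DF = 0.750793, PV = 795.089759
Price P = sum_t PV_t = 1000.000000

Answer: Price = 1000.0000


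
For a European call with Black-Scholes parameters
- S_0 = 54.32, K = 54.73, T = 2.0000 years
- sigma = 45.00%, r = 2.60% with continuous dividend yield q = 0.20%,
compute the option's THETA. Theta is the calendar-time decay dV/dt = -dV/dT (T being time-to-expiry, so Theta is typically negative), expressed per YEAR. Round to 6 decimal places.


Answer: Theta = -3.662114

Derivation:
d1 = 0.3818069861; d2 = -0.2545891169
phi(d1) = 0.3708985067; exp(-qT) = 0.9960079893; exp(-rT) = 0.9493288668
Theta = -S*exp(-qT)*phi(d1)*sigma/(2*sqrt(T)) - r*K*exp(-rT)*N(d2) + q*S*exp(-qT)*N(d1)
N(d1) = 0.6486977318; N(d2) = 0.3995202328; sqrt(T) = 1.4142135624
Term 1 = -54.3200 * 0.9960079893 * 0.3708985067 * 0.4500 / (2 * 1.4142135624) = -3.1926049921
Term 2 = -0.0260 * 54.7300 * 0.9493288668 * 0.3995202328 = -0.5397022904
Term 3 = 0.0020 * 54.3200 * 0.9960079893 * 0.6486977318 = 0.0701931865
Theta = -3.1926049921 + (-0.5397022904) + (0.0701931865) = -3.662114


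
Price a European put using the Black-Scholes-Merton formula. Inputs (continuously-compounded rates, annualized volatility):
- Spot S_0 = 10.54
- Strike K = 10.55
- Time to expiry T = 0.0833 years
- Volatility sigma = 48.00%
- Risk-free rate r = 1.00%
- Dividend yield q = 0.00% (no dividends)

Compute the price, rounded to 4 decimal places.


Answer: Price = 0.5827

Derivation:
d1 = (ln(S/K) + (r - q + 0.5*sigma^2) * T) / (sigma * sqrt(T)) = 0.06843578
d2 = d1 - sigma * sqrt(T) = -0.07010057
exp(-rT) = 0.99916735; exp(-qT) = 1.00000000
P = K * exp(-rT) * N(-d2) - S_0 * exp(-qT) * N(-d1)
N(-d1) = 0.47271937; N(-d2) = 0.52794319
P = 10.5500 * 0.99916735 * 0.52794319 - 10.5400 * 1.00000000 * 0.47271937 = 0.5827


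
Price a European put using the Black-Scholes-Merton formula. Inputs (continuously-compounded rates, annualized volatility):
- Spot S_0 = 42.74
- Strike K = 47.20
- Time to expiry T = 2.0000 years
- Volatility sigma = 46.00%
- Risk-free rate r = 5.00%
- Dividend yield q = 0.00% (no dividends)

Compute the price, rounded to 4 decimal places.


Answer: Price = 10.8798

Derivation:
d1 = (ln(S/K) + (r - q + 0.5*sigma^2) * T) / (sigma * sqrt(T)) = 0.32640873
d2 = d1 - sigma * sqrt(T) = -0.32412951
exp(-rT) = 0.90483742; exp(-qT) = 1.00000000
P = K * exp(-rT) * N(-d2) - S_0 * exp(-qT) * N(-d1)
N(-d1) = 0.37205757; N(-d2) = 0.62708001
P = 47.2000 * 0.90483742 * 0.62708001 - 42.7400 * 1.00000000 * 0.37205757 = 10.8798


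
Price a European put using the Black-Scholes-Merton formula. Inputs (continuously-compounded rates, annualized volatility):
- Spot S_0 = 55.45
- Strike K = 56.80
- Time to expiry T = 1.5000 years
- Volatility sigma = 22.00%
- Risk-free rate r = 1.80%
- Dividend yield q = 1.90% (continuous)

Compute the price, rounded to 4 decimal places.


Answer: Price = 6.5739

Derivation:
d1 = (ln(S/K) + (r - q + 0.5*sigma^2) * T) / (sigma * sqrt(T)) = 0.03987988
d2 = d1 - sigma * sqrt(T) = -0.22956400
exp(-rT) = 0.97336124; exp(-qT) = 0.97190229
P = K * exp(-rT) * N(-d2) - S_0 * exp(-qT) * N(-d1)
N(-d1) = 0.48409445; N(-d2) = 0.59078471
P = 56.8000 * 0.97336124 * 0.59078471 - 55.4500 * 0.97190229 * 0.48409445 = 6.5739


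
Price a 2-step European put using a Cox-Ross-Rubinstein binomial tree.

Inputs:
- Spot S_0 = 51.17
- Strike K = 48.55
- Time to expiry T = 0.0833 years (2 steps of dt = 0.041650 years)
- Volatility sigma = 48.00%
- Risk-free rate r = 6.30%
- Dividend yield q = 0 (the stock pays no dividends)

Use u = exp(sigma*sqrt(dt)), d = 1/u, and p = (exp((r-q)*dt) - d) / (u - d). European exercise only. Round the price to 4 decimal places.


dt = T/N = 0.041650
u = exp(sigma*sqrt(dt)) = 1.102919; d = 1/u = 0.906685
p = (exp((r-q)*dt) - d) / (u - d) = 0.488919
Discount per step: exp(-r*dt) = 0.997379
Stock lattice S(k, i) with i counting down-moves:
  k=0: S(0,0) = 51.1700
  k=1: S(1,0) = 56.4363; S(1,1) = 46.3951
  k=2: S(2,0) = 62.2447; S(2,1) = 51.1700; S(2,2) = 42.0657
Terminal payoffs V(N, i) = max(K - S_T, 0):
  V(2,0) = 0.000000; V(2,1) = 0.000000; V(2,2) = 6.484268
Backward induction: V(k, i) = exp(-r*dt) * [p * V(k+1, i) + (1-p) * V(k+1, i+1)].
  V(1,0) = exp(-r*dt) * [p*0.000000 + (1-p)*0.000000] = 0.000000
  V(1,1) = exp(-r*dt) * [p*0.000000 + (1-p)*6.484268] = 3.305304
  V(0,0) = exp(-r*dt) * [p*0.000000 + (1-p)*3.305304] = 1.684852

Answer: Price = V(0,0) = 1.6849


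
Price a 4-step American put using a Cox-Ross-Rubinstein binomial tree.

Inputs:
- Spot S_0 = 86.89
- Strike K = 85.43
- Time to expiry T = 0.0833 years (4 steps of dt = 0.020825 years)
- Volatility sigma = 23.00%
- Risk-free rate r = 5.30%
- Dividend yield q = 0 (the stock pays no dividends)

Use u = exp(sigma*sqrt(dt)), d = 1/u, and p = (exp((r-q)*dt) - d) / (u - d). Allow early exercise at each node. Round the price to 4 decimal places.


Answer: Price = V(0,0) = 1.5461

Derivation:
dt = T/N = 0.020825
u = exp(sigma*sqrt(dt)) = 1.033748; d = 1/u = 0.967354
p = (exp((r-q)*dt) - d) / (u - d) = 0.508336
Discount per step: exp(-r*dt) = 0.998897
Stock lattice S(k, i) with i counting down-moves:
  k=0: S(0,0) = 86.8900
  k=1: S(1,0) = 89.8224; S(1,1) = 84.0534
  k=2: S(2,0) = 92.8537; S(2,1) = 86.8900; S(2,2) = 81.3093
  k=3: S(3,0) = 95.9873; S(3,1) = 89.8224; S(3,2) = 84.0534; S(3,3) = 78.6549
  k=4: S(4,0) = 99.2267; S(4,1) = 92.8537; S(4,2) = 86.8900; S(4,3) = 81.3093; S(4,4) = 76.0871
Terminal payoffs V(N, i) = max(K - S_T, 0):
  V(4,0) = 0.000000; V(4,1) = 0.000000; V(4,2) = 0.000000; V(4,3) = 4.120655; V(4,4) = 9.342884
Backward induction: V(k, i) = exp(-r*dt) * [p * V(k+1, i) + (1-p) * V(k+1, i+1)]; then take max(V_cont, immediate exercise) for American.
  V(3,0) = exp(-r*dt) * [p*0.000000 + (1-p)*0.000000] = 0.000000; exercise = 0.000000; V(3,0) = max -> 0.000000
  V(3,1) = exp(-r*dt) * [p*0.000000 + (1-p)*0.000000] = 0.000000; exercise = 0.000000; V(3,1) = max -> 0.000000
  V(3,2) = exp(-r*dt) * [p*0.000000 + (1-p)*4.120655] = 2.023743; exercise = 1.376630; V(3,2) = max -> 2.023743
  V(3,3) = exp(-r*dt) * [p*4.120655 + (1-p)*9.342884] = 6.680859; exercise = 6.775098; V(3,3) = max -> 6.775098
  V(2,0) = exp(-r*dt) * [p*0.000000 + (1-p)*0.000000] = 0.000000; exercise = 0.000000; V(2,0) = max -> 0.000000
  V(2,1) = exp(-r*dt) * [p*0.000000 + (1-p)*2.023743] = 0.993904; exercise = 0.000000; V(2,1) = max -> 0.993904
  V(2,2) = exp(-r*dt) * [p*2.023743 + (1-p)*6.775098] = 4.355004; exercise = 4.120655; V(2,2) = max -> 4.355004
  V(1,0) = exp(-r*dt) * [p*0.000000 + (1-p)*0.993904] = 0.488128; exercise = 0.000000; V(1,0) = max -> 0.488128
  V(1,1) = exp(-r*dt) * [p*0.993904 + (1-p)*4.355004] = 2.643516; exercise = 1.376630; V(1,1) = max -> 2.643516
  V(0,0) = exp(-r*dt) * [p*0.488128 + (1-p)*2.643516] = 1.546147; exercise = 0.000000; V(0,0) = max -> 1.546147


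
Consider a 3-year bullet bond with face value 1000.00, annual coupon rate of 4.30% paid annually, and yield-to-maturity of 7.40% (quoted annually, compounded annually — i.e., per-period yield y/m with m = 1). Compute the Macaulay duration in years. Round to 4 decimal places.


Answer: Macaulay duration = 2.8723 years

Derivation:
Coupon per period c = face * coupon_rate / m = 43.000000
Periods per year m = 1; per-period yield y/m = 0.074000
Number of cashflows N = 3
Cashflows (t years, CF_t, discount factor 1/(1+y/m)^(m*t), PV):
  t = 1.0000: CF_t = 43.000000, DF = 0.931099, PV = 40.037244
  t = 2.0000: CF_t = 43.000000, DF = 0.866945, PV = 37.278626
  t = 3.0000: CF_t = 1043.000000, DF = 0.807211, PV = 841.921237
Price P = sum_t PV_t = 919.237106
Macaulay numerator sum_t t * PV_t:
  t * PV_t at t = 1.0000: 40.037244
  t * PV_t at t = 2.0000: 74.557251
  t * PV_t at t = 3.0000: 2525.763710
Macaulay duration D = (sum_t t * PV_t) / P = 2640.358205 / 919.237106 = 2.872336


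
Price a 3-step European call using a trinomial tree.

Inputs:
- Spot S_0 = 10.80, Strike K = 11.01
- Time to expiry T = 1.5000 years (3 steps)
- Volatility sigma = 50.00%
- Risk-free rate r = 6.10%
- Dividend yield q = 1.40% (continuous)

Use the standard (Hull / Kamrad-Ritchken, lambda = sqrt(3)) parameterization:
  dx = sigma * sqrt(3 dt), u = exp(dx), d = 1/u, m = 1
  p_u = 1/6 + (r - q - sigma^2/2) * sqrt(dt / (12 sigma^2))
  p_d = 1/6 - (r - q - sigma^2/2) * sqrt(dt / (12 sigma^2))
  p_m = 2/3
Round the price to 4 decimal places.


dt = T/N = 0.500000; dx = sigma*sqrt(3*dt) = 0.612372
u = exp(dx) = 1.844803; d = 1/u = 0.542063
p_u = 0.134823, p_m = 0.666667, p_d = 0.198510
Discount per step: exp(-r*dt) = 0.969960
Stock lattice S(k, j) with j the centered position index:
  k=0: S(0,+0) = 10.8000
  k=1: S(1,-1) = 5.8543; S(1,+0) = 10.8000; S(1,+1) = 19.9239
  k=2: S(2,-2) = 3.1734; S(2,-1) = 5.8543; S(2,+0) = 10.8000; S(2,+1) = 19.9239; S(2,+2) = 36.7556
  k=3: S(3,-3) = 1.7202; S(3,-2) = 3.1734; S(3,-1) = 5.8543; S(3,+0) = 10.8000; S(3,+1) = 19.9239; S(3,+2) = 36.7556; S(3,+3) = 67.8069
Terminal payoffs V(N, j) = max(S_T - K, 0):
  V(3,-3) = 0.000000; V(3,-2) = 0.000000; V(3,-1) = 0.000000; V(3,+0) = 0.000000; V(3,+1) = 8.913871; V(3,+2) = 25.745615; V(3,+3) = 56.796865
Backward induction: V(k, j) = exp(-r*dt) * [p_u * V(k+1, j+1) + p_m * V(k+1, j) + p_d * V(k+1, j-1)]
  V(2,-2) = exp(-r*dt) * [p_u*0.000000 + p_m*0.000000 + p_d*0.000000] = 0.000000
  V(2,-1) = exp(-r*dt) * [p_u*0.000000 + p_m*0.000000 + p_d*0.000000] = 0.000000
  V(2,+0) = exp(-r*dt) * [p_u*8.913871 + p_m*0.000000 + p_d*0.000000] = 1.165696
  V(2,+1) = exp(-r*dt) * [p_u*25.745615 + p_m*8.913871 + p_d*0.000000] = 9.130906
  V(2,+2) = exp(-r*dt) * [p_u*56.796865 + p_m*25.745615 + p_d*8.913871] = 25.792002
  V(1,-1) = exp(-r*dt) * [p_u*1.165696 + p_m*0.000000 + p_d*0.000000] = 0.152442
  V(1,+0) = exp(-r*dt) * [p_u*9.130906 + p_m*1.165696 + p_d*0.000000] = 1.947864
  V(1,+1) = exp(-r*dt) * [p_u*25.792002 + p_m*9.130906 + p_d*1.165696] = 9.501767
  V(0,+0) = exp(-r*dt) * [p_u*9.501767 + p_m*1.947864 + p_d*0.152442] = 2.531497

Answer: Price = V(0,0) = 2.5315


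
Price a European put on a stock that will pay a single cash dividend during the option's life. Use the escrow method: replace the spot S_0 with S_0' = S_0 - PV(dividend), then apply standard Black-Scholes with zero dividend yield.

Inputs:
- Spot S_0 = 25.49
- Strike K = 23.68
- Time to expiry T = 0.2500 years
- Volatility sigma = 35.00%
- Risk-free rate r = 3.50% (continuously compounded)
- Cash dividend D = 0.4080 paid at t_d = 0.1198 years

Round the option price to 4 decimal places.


Answer: Price = 1.0077

Derivation:
PV(D) = D * exp(-r * t_d) = 0.4080 * 0.99581578 = 0.40629284
S_0' = S_0 - PV(D) = 25.4900 - 0.40629284 = 25.08370716
d1 = (ln(S_0'/K) + (r + sigma^2/2)*T) / (sigma*sqrt(T)) = 0.46657262
d2 = d1 - sigma*sqrt(T) = 0.29157262
exp(-rT) = 0.99128817
N(-d1) = 0.32040284; N(-d2) = 0.38530671
P = K * exp(-rT) * N(-d2) - S_0' * N(-d1) = 23.6800 * 0.99128817 * 0.38530671 - 25.08370716 * 0.32040284 = 1.0077


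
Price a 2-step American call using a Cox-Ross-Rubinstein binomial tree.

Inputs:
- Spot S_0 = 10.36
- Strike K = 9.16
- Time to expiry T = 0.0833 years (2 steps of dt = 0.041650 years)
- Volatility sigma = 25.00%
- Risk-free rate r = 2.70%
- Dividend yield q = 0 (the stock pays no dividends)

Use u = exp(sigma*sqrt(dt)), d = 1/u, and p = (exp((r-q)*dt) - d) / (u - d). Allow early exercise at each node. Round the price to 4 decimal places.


Answer: Price = V(0,0) = 1.2206

Derivation:
dt = T/N = 0.041650
u = exp(sigma*sqrt(dt)) = 1.052345; d = 1/u = 0.950259
p = (exp((r-q)*dt) - d) / (u - d) = 0.498269
Discount per step: exp(-r*dt) = 0.998876
Stock lattice S(k, i) with i counting down-moves:
  k=0: S(0,0) = 10.3600
  k=1: S(1,0) = 10.9023; S(1,1) = 9.8447
  k=2: S(2,0) = 11.4730; S(2,1) = 10.3600; S(2,2) = 9.3550
Terminal payoffs V(N, i) = max(S_T - K, 0):
  V(2,0) = 2.312971; V(2,1) = 1.200000; V(2,2) = 0.194996
Backward induction: V(k, i) = exp(-r*dt) * [p * V(k+1, i) + (1-p) * V(k+1, i+1)]; then take max(V_cont, immediate exercise) for American.
  V(1,0) = exp(-r*dt) * [p*2.312971 + (1-p)*1.200000] = 1.752587; exercise = 1.742292; V(1,0) = max -> 1.752587
  V(1,1) = exp(-r*dt) * [p*1.200000 + (1-p)*0.194996] = 0.694977; exercise = 0.684682; V(1,1) = max -> 0.694977
  V(0,0) = exp(-r*dt) * [p*1.752587 + (1-p)*0.694977] = 1.220579; exercise = 1.200000; V(0,0) = max -> 1.220579


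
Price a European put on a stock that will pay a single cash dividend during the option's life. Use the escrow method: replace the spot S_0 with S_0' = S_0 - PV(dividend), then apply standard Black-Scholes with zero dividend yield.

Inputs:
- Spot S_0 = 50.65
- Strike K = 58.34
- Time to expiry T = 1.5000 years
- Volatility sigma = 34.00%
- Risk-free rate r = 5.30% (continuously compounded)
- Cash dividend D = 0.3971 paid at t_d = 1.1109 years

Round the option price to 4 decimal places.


PV(D) = D * exp(-r * t_d) = 0.3971 * 0.94282207 = 0.37439464
S_0' = S_0 - PV(D) = 50.6500 - 0.37439464 = 50.27560536
d1 = (ln(S_0'/K) + (r + sigma^2/2)*T) / (sigma*sqrt(T)) = 0.04186229
d2 = d1 - sigma*sqrt(T) = -0.37455097
exp(-rT) = 0.92357802
N(-d1) = 0.48330424; N(-d2) = 0.64600278
P = K * exp(-rT) * N(-d2) - S_0' * N(-d1) = 58.3400 * 0.92357802 * 0.64600278 - 50.27560536 * 0.48330424 = 10.5092

Answer: Price = 10.5092


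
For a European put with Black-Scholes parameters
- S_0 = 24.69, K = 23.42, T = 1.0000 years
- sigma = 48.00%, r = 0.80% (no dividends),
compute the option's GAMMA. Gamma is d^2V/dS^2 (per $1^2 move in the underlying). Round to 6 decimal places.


Answer: Gamma = 0.031474

Derivation:
d1 = 0.3666832191; d2 = -0.1133167809
phi(d1) = 0.3730037429; exp(-qT) = 1.0000000000; exp(-rT) = 0.9920319148
Gamma = exp(-qT) * phi(d1) / (S * sigma * sqrt(T)) = 1.0000000000 * 0.3730037429 / (24.6900 * 0.4800 * 1.0000000000) = 0.031474


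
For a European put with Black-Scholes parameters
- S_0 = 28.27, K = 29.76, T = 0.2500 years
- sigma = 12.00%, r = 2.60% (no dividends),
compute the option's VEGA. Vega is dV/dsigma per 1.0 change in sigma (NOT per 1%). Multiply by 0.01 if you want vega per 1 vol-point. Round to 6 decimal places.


d1 = -0.7177339710; d2 = -0.7777339710
phi(d1) = 0.3083531507; exp(-qT) = 1.0000000000; exp(-rT) = 0.9935210793
Vega = S * exp(-qT) * phi(d1) * sqrt(T) = 28.2700 * 1.0000000000 * 0.3083531507 * 0.5000000000 = 4.358572

Answer: Vega = 4.358572


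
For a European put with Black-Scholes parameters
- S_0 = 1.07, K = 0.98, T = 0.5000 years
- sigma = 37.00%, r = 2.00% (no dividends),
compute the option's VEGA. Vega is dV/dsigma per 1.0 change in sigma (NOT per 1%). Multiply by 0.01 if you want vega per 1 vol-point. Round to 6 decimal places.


d1 = 0.5048603129; d2 = 0.2432308038
phi(d1) = 0.3512066435; exp(-qT) = 1.0000000000; exp(-rT) = 0.9900498337
Vega = S * exp(-qT) * phi(d1) * sqrt(T) = 1.0700 * 1.0000000000 * 0.3512066435 * 0.7071067812 = 0.265724

Answer: Vega = 0.265724


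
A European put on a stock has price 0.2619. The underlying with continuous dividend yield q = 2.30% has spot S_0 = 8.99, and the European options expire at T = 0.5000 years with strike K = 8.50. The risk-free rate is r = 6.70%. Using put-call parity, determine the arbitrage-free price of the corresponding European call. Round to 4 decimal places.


Answer: Call price = 0.9291

Derivation:
Put-call parity: C - P = S_0 * exp(-qT) - K * exp(-rT).
S_0 * exp(-qT) = 8.9900 * 0.98856587 = 8.88720719
K * exp(-rT) = 8.5000 * 0.96705491 = 8.21996675
C = P + S*exp(-qT) - K*exp(-rT)
C = 0.2619 + 8.88720719 - 8.21996675 = 0.9291


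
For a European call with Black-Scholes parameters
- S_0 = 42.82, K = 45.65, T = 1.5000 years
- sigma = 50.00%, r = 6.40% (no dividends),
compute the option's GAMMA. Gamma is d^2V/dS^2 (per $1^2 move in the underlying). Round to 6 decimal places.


d1 = 0.3584447361; d2 = -0.2539276996
phi(d1) = 0.3741195622; exp(-qT) = 1.0000000000; exp(-rT) = 0.9084640161
Gamma = exp(-qT) * phi(d1) / (S * sigma * sqrt(T)) = 1.0000000000 * 0.3741195622 / (42.8200 * 0.5000 * 1.2247448714) = 0.014268

Answer: Gamma = 0.014268


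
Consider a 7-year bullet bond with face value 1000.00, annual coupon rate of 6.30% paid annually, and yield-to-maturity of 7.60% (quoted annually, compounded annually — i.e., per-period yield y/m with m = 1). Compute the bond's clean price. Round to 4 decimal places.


Answer: Price = 931.3813

Derivation:
Coupon per period c = face * coupon_rate / m = 63.000000
Periods per year m = 1; per-period yield y/m = 0.076000
Number of cashflows N = 7
Cashflows (t years, CF_t, discount factor 1/(1+y/m)^(m*t), PV):
  t = 1.0000: CF_t = 63.000000, DF = 0.929368, PV = 58.550186
  t = 2.0000: CF_t = 63.000000, DF = 0.863725, PV = 54.414671
  t = 3.0000: CF_t = 63.000000, DF = 0.802718, PV = 50.571255
  t = 4.0000: CF_t = 63.000000, DF = 0.746021, PV = 46.999308
  t = 5.0000: CF_t = 63.000000, DF = 0.693328, PV = 43.679654
  t = 6.0000: CF_t = 63.000000, DF = 0.644357, PV = 40.594474
  t = 7.0000: CF_t = 1063.000000, DF = 0.598845, PV = 636.571756
Price P = sum_t PV_t = 931.381304


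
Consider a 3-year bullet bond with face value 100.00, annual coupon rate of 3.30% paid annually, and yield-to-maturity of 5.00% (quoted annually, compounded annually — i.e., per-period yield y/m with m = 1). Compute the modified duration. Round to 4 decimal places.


Answer: Modified duration = 2.7645

Derivation:
Coupon per period c = face * coupon_rate / m = 3.300000
Periods per year m = 1; per-period yield y/m = 0.050000
Number of cashflows N = 3
Cashflows (t years, CF_t, discount factor 1/(1+y/m)^(m*t), PV):
  t = 1.0000: CF_t = 3.300000, DF = 0.952381, PV = 3.142857
  t = 2.0000: CF_t = 3.300000, DF = 0.907029, PV = 2.993197
  t = 3.0000: CF_t = 103.300000, DF = 0.863838, PV = 89.234424
Price P = sum_t PV_t = 95.370478
First compute Macaulay numerator sum_t t * PV_t:
  t * PV_t at t = 1.0000: 3.142857
  t * PV_t at t = 2.0000: 5.986395
  t * PV_t at t = 3.0000: 267.703272
Macaulay duration D = 276.832523 / 95.370478 = 2.902707
Modified duration = D / (1 + y/m) = 2.902707 / (1 + 0.050000) = 2.764483


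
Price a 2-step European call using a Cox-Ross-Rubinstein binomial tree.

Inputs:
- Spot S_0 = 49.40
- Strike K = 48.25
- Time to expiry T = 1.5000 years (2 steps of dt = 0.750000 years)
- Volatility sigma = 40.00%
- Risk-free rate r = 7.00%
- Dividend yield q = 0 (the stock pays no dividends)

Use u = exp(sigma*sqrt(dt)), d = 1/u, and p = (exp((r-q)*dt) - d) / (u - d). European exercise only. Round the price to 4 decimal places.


dt = T/N = 0.750000
u = exp(sigma*sqrt(dt)) = 1.413982; d = 1/u = 0.707222
p = (exp((r-q)*dt) - d) / (u - d) = 0.490520
Discount per step: exp(-r*dt) = 0.948854
Stock lattice S(k, i) with i counting down-moves:
  k=0: S(0,0) = 49.4000
  k=1: S(1,0) = 69.8507; S(1,1) = 34.9368
  k=2: S(2,0) = 98.7677; S(2,1) = 49.4000; S(2,2) = 24.7081
Terminal payoffs V(N, i) = max(S_T - K, 0):
  V(2,0) = 50.517712; V(2,1) = 1.150000; V(2,2) = 0.000000
Backward induction: V(k, i) = exp(-r*dt) * [p * V(k+1, i) + (1-p) * V(k+1, i+1)].
  V(1,0) = exp(-r*dt) * [p*50.517712 + (1-p)*1.150000] = 24.068512
  V(1,1) = exp(-r*dt) * [p*1.150000 + (1-p)*0.000000] = 0.535247
  V(0,0) = exp(-r*dt) * [p*24.068512 + (1-p)*0.535247] = 11.461015

Answer: Price = V(0,0) = 11.4610


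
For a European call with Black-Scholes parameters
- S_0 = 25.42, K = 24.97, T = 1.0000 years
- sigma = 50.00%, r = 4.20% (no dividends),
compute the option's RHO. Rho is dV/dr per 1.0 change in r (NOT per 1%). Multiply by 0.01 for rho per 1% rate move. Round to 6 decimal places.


d1 = 0.3697223229; d2 = -0.1302776771
phi(d1) = 0.3725865828; exp(-qT) = 1.0000000000; exp(-rT) = 0.9588697806
N(d2) = 0.4481733703
Rho = K*T*exp(-rT)*N(d2) = 24.9700 * 1.0000 * 0.9588697806 * 0.4481733703 = 10.730605

Answer: Rho = 10.730605


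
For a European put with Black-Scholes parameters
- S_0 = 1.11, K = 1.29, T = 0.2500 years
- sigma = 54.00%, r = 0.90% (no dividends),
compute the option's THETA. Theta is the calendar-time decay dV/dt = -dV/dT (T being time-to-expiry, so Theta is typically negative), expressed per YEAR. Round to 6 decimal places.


Answer: Theta = -0.210833

Derivation:
d1 = -0.4132674187; d2 = -0.6832674187
phi(d1) = 0.3662886802; exp(-qT) = 1.0000000000; exp(-rT) = 0.9977525294
Theta = -S*exp(-qT)*phi(d1)*sigma/(2*sqrt(T)) + r*K*exp(-rT)*N(-d2) - q*S*exp(-qT)*N(-d1)
N(-d1) = 0.6602946510; N(-d2) = 0.7527810610; sqrt(T) = 0.5000000000
Term 1 = -1.1100 * 1.0000000000 * 0.3662886802 * 0.5400 / (2 * 0.5000000000) = -0.2195534349
Term 2 = 0.0090 * 1.2900 * 0.9977525294 * 0.7527810610 = 0.0087201457
Term 3 = 0 (no dividend yield, q = 0)
Theta = -0.2195534349 + (0.0087201457) + (0.0000000000) = -0.210833


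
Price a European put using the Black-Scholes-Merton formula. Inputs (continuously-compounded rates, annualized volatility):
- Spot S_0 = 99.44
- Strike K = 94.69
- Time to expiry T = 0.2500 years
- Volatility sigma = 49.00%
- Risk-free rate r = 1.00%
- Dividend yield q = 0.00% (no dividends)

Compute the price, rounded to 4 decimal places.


d1 = (ln(S/K) + (r - q + 0.5*sigma^2) * T) / (sigma * sqrt(T)) = 0.33248387
d2 = d1 - sigma * sqrt(T) = 0.08748387
exp(-rT) = 0.99750312; exp(-qT) = 1.00000000
P = K * exp(-rT) * N(-d2) - S_0 * exp(-qT) * N(-d1)
N(-d1) = 0.36976196; N(-d2) = 0.46514345
P = 94.6900 * 0.99750312 * 0.46514345 - 99.4400 * 1.00000000 * 0.36976196 = 7.1653

Answer: Price = 7.1653


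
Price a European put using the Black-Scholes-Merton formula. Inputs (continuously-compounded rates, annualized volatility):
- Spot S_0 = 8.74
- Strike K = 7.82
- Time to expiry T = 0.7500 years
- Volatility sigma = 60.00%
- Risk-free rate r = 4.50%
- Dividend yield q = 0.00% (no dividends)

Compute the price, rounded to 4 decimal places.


d1 = (ln(S/K) + (r - q + 0.5*sigma^2) * T) / (sigma * sqrt(T)) = 0.53881336
d2 = d1 - sigma * sqrt(T) = 0.01919812
exp(-rT) = 0.96681318; exp(-qT) = 1.00000000
P = K * exp(-rT) * N(-d2) - S_0 * exp(-qT) * N(-d1)
N(-d1) = 0.29500782; N(-d2) = 0.49234153
P = 7.8200 * 0.96681318 * 0.49234153 - 8.7400 * 1.00000000 * 0.29500782 = 1.1440

Answer: Price = 1.1440


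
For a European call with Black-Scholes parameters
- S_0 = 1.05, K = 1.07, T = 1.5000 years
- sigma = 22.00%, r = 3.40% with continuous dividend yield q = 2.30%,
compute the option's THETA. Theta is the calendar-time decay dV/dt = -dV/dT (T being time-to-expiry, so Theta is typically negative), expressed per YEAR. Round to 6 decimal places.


d1 = 0.1259316661; d2 = -0.1435122056
phi(d1) = 0.3957914193; exp(-qT) = 0.9660883397; exp(-rT) = 0.9502786705
Theta = -S*exp(-qT)*phi(d1)*sigma/(2*sqrt(T)) - r*K*exp(-rT)*N(d2) + q*S*exp(-qT)*N(d1)
N(d1) = 0.5501069919; N(d2) = 0.4429428362; sqrt(T) = 1.2247448714
Term 1 = -1.0500 * 0.9660883397 * 0.3957914193 * 0.2200 / (2 * 1.2247448714) = -0.0360594891
Term 2 = -0.0340 * 1.0700 * 0.9502786705 * 0.4429428362 = -0.0153130379
Term 3 = 0.0230 * 1.0500 * 0.9660883397 * 0.5501069919 = 0.0128345646
Theta = -0.0360594891 + (-0.0153130379) + (0.0128345646) = -0.038538

Answer: Theta = -0.038538
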